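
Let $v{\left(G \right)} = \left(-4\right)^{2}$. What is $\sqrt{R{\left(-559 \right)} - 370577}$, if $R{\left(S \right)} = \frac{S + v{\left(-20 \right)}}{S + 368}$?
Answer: $\frac{4 i \sqrt{844932239}}{191} \approx 608.75 i$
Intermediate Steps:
$v{\left(G \right)} = 16$
$R{\left(S \right)} = \frac{16 + S}{368 + S}$ ($R{\left(S \right)} = \frac{S + 16}{S + 368} = \frac{16 + S}{368 + S}$)
$\sqrt{R{\left(-559 \right)} - 370577} = \sqrt{\frac{16 - 559}{368 - 559} - 370577} = \sqrt{\frac{1}{-191} \left(-543\right) - 370577} = \sqrt{\left(- \frac{1}{191}\right) \left(-543\right) - 370577} = \sqrt{\frac{543}{191} - 370577} = \sqrt{- \frac{70779664}{191}} = \frac{4 i \sqrt{844932239}}{191}$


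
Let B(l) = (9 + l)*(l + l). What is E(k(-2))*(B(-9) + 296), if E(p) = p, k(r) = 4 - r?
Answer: 1776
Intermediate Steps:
B(l) = 2*l*(9 + l) (B(l) = (9 + l)*(2*l) = 2*l*(9 + l))
E(k(-2))*(B(-9) + 296) = (4 - 1*(-2))*(2*(-9)*(9 - 9) + 296) = (4 + 2)*(2*(-9)*0 + 296) = 6*(0 + 296) = 6*296 = 1776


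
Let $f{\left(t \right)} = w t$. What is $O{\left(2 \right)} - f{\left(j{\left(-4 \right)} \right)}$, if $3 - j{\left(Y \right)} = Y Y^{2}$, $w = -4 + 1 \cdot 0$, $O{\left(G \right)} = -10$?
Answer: $258$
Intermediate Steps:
$w = -4$ ($w = -4 + 0 = -4$)
$j{\left(Y \right)} = 3 - Y^{3}$ ($j{\left(Y \right)} = 3 - Y Y^{2} = 3 - Y^{3}$)
$f{\left(t \right)} = - 4 t$
$O{\left(2 \right)} - f{\left(j{\left(-4 \right)} \right)} = -10 - - 4 \left(3 - \left(-4\right)^{3}\right) = -10 - - 4 \left(3 - -64\right) = -10 - - 4 \left(3 + 64\right) = -10 - \left(-4\right) 67 = -10 - -268 = -10 + 268 = 258$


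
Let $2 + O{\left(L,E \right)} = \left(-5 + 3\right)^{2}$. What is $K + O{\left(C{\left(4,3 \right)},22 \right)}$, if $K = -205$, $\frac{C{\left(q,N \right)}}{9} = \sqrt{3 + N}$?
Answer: $-203$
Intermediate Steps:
$C{\left(q,N \right)} = 9 \sqrt{3 + N}$
$O{\left(L,E \right)} = 2$ ($O{\left(L,E \right)} = -2 + \left(-5 + 3\right)^{2} = -2 + \left(-2\right)^{2} = -2 + 4 = 2$)
$K + O{\left(C{\left(4,3 \right)},22 \right)} = -205 + 2 = -203$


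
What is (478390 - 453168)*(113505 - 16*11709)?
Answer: -1862367258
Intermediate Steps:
(478390 - 453168)*(113505 - 16*11709) = 25222*(113505 - 187344) = 25222*(-73839) = -1862367258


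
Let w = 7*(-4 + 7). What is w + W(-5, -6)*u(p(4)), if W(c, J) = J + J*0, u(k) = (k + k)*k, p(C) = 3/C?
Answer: 57/4 ≈ 14.250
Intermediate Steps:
w = 21 (w = 7*3 = 21)
u(k) = 2*k**2 (u(k) = (2*k)*k = 2*k**2)
W(c, J) = J (W(c, J) = J + 0 = J)
w + W(-5, -6)*u(p(4)) = 21 - 12*(3/4)**2 = 21 - 12*9/16 = 21 - 6*9/8 = 21 - 27/4 = 57/4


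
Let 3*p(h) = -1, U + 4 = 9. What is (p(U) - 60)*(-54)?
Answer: 3258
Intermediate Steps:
U = 5 (U = -4 + 9 = 5)
p(h) = -⅓ (p(h) = (⅓)*(-1) = -⅓)
(p(U) - 60)*(-54) = (-⅓ - 60)*(-54) = -181/3*(-54) = 3258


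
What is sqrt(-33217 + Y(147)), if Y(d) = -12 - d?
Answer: 4*I*sqrt(2086) ≈ 182.69*I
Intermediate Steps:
sqrt(-33217 + Y(147)) = sqrt(-33217 + (-12 - 1*147)) = sqrt(-33217 + (-12 - 147)) = sqrt(-33217 - 159) = sqrt(-33376) = 4*I*sqrt(2086)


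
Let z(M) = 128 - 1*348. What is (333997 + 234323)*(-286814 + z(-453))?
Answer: -163127162880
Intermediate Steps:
z(M) = -220 (z(M) = 128 - 348 = -220)
(333997 + 234323)*(-286814 + z(-453)) = (333997 + 234323)*(-286814 - 220) = 568320*(-287034) = -163127162880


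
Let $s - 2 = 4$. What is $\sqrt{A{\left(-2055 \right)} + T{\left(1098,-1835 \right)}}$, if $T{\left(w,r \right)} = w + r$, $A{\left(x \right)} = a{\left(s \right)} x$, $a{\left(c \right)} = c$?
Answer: $i \sqrt{13067} \approx 114.31 i$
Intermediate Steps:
$s = 6$ ($s = 2 + 4 = 6$)
$A{\left(x \right)} = 6 x$
$T{\left(w,r \right)} = r + w$
$\sqrt{A{\left(-2055 \right)} + T{\left(1098,-1835 \right)}} = \sqrt{6 \left(-2055\right) + \left(-1835 + 1098\right)} = \sqrt{-12330 - 737} = \sqrt{-13067} = i \sqrt{13067}$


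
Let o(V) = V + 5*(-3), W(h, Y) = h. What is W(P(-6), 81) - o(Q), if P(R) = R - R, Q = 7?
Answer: 8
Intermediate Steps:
P(R) = 0
o(V) = -15 + V (o(V) = V - 15 = -15 + V)
W(P(-6), 81) - o(Q) = 0 - (-15 + 7) = 0 - 1*(-8) = 0 + 8 = 8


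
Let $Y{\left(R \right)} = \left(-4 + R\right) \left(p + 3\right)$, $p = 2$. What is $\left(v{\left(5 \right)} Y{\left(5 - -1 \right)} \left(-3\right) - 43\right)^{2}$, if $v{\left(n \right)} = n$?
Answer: $37249$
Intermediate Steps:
$Y{\left(R \right)} = -20 + 5 R$ ($Y{\left(R \right)} = \left(-4 + R\right) \left(2 + 3\right) = \left(-4 + R\right) 5 = -20 + 5 R$)
$\left(v{\left(5 \right)} Y{\left(5 - -1 \right)} \left(-3\right) - 43\right)^{2} = \left(5 \left(-20 + 5 \left(5 - -1\right)\right) \left(-3\right) - 43\right)^{2} = \left(5 \left(-20 + 5 \left(5 + 1\right)\right) \left(-3\right) - 43\right)^{2} = \left(5 \left(-20 + 5 \cdot 6\right) \left(-3\right) - 43\right)^{2} = \left(5 \left(-20 + 30\right) \left(-3\right) - 43\right)^{2} = \left(5 \cdot 10 \left(-3\right) - 43\right)^{2} = \left(50 \left(-3\right) - 43\right)^{2} = \left(-150 - 43\right)^{2} = \left(-193\right)^{2} = 37249$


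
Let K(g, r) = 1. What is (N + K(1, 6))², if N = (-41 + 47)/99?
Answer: 1225/1089 ≈ 1.1249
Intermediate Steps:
N = 2/33 (N = 6*(1/99) = 2/33 ≈ 0.060606)
(N + K(1, 6))² = (2/33 + 1)² = (35/33)² = 1225/1089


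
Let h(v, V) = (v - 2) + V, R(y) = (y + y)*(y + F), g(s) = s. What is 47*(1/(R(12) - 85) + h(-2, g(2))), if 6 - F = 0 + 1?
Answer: -30315/323 ≈ -93.854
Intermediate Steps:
F = 5 (F = 6 - (0 + 1) = 6 - 1*1 = 6 - 1 = 5)
R(y) = 2*y*(5 + y) (R(y) = (y + y)*(y + 5) = (2*y)*(5 + y) = 2*y*(5 + y))
h(v, V) = -2 + V + v (h(v, V) = (-2 + v) + V = -2 + V + v)
47*(1/(R(12) - 85) + h(-2, g(2))) = 47*(1/(2*12*(5 + 12) - 85) + (-2 + 2 - 2)) = 47*(1/(2*12*17 - 85) - 2) = 47*(1/(408 - 85) - 2) = 47*(1/323 - 2) = 47*(-645/323) = -30315/323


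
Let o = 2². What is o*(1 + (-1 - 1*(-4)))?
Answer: 16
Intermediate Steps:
o = 4
o*(1 + (-1 - 1*(-4))) = 4*(1 + (-1 - 1*(-4))) = 4*(1 + (-1 + 4)) = 4*(1 + 3) = 4*4 = 16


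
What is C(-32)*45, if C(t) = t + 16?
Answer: -720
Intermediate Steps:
C(t) = 16 + t
C(-32)*45 = (16 - 32)*45 = -16*45 = -720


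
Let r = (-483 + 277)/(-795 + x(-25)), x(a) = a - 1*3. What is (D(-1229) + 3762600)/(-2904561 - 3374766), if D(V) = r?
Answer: -3096620006/5167886121 ≈ -0.59920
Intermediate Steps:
x(a) = -3 + a (x(a) = a - 3 = -3 + a)
r = 206/823 (r = (-483 + 277)/(-795 + (-3 - 25)) = -206/(-795 - 28) = -206/(-823) = -206*(-1/823) = 206/823 ≈ 0.25030)
D(V) = 206/823
(D(-1229) + 3762600)/(-2904561 - 3374766) = (206/823 + 3762600)/(-2904561 - 3374766) = (3096620006/823)/(-6279327) = (3096620006/823)*(-1/6279327) = -3096620006/5167886121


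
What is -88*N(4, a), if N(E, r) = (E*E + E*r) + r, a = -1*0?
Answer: -1408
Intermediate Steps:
a = 0
N(E, r) = r + E² + E*r (N(E, r) = (E² + E*r) + r = r + E² + E*r)
-88*N(4, a) = -88*(0 + 4² + 4*0) = -88*(0 + 16 + 0) = -88*16 = -1408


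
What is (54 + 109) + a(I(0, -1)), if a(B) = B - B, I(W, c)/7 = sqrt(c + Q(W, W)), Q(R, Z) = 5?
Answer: 163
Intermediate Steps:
I(W, c) = 7*sqrt(5 + c) (I(W, c) = 7*sqrt(c + 5) = 7*sqrt(5 + c))
a(B) = 0
(54 + 109) + a(I(0, -1)) = (54 + 109) + 0 = 163 + 0 = 163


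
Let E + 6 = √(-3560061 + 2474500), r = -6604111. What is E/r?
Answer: 6/6604111 - I*√1085561/6604111 ≈ 9.0853e-7 - 0.00015777*I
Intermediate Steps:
E = -6 + I*√1085561 (E = -6 + √(-3560061 + 2474500) = -6 + √(-1085561) = -6 + I*√1085561 ≈ -6.0 + 1041.9*I)
E/r = (-6 + I*√1085561)/(-6604111) = (-6 + I*√1085561)*(-1/6604111) = 6/6604111 - I*√1085561/6604111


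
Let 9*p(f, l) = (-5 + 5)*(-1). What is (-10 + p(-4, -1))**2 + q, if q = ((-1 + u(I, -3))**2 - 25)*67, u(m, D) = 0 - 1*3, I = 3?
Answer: -503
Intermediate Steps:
p(f, l) = 0 (p(f, l) = ((-5 + 5)*(-1))/9 = (0*(-1))/9 = (1/9)*0 = 0)
u(m, D) = -3 (u(m, D) = 0 - 3 = -3)
q = -603 (q = ((-1 - 3)**2 - 25)*67 = ((-4)**2 - 25)*67 = (16 - 25)*67 = -9*67 = -603)
(-10 + p(-4, -1))**2 + q = (-10 + 0)**2 - 603 = (-10)**2 - 603 = 100 - 603 = -503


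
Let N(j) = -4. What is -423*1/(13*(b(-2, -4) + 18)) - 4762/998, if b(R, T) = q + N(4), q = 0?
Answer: -644419/90818 ≈ -7.0957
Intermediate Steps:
b(R, T) = -4 (b(R, T) = 0 - 4 = -4)
-423*1/(13*(b(-2, -4) + 18)) - 4762/998 = -423*1/(13*(-4 + 18)) - 4762/998 = -423/(13*14) - 4762*1/998 = -423/182 - 2381/499 = -644419/90818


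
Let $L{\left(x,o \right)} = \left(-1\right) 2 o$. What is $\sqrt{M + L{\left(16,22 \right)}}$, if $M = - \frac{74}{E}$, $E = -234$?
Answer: $\frac{i \sqrt{66443}}{39} \approx 6.6094 i$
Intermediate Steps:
$L{\left(x,o \right)} = - 2 o$
$M = \frac{37}{117}$ ($M = - \frac{74}{-234} = \left(-74\right) \left(- \frac{1}{234}\right) = \frac{37}{117} \approx 0.31624$)
$\sqrt{M + L{\left(16,22 \right)}} = \sqrt{\frac{37}{117} - 44} = \sqrt{- \frac{5111}{117}} = \frac{i \sqrt{66443}}{39}$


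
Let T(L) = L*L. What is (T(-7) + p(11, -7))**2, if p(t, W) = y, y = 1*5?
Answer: 2916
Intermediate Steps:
T(L) = L**2
y = 5
p(t, W) = 5
(T(-7) + p(11, -7))**2 = ((-7)**2 + 5)**2 = (49 + 5)**2 = 54**2 = 2916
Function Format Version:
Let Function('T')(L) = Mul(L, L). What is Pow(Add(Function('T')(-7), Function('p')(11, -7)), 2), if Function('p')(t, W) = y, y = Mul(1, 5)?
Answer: 2916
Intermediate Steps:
Function('T')(L) = Pow(L, 2)
y = 5
Function('p')(t, W) = 5
Pow(Add(Function('T')(-7), Function('p')(11, -7)), 2) = Pow(Add(Pow(-7, 2), 5), 2) = Pow(Add(49, 5), 2) = Pow(54, 2) = 2916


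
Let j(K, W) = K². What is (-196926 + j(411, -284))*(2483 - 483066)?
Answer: 13458726915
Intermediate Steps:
(-196926 + j(411, -284))*(2483 - 483066) = (-196926 + 411²)*(2483 - 483066) = (-196926 + 168921)*(-480583) = -28005*(-480583) = 13458726915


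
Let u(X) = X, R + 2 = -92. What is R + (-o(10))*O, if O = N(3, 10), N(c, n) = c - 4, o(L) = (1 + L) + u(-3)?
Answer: -86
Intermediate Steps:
R = -94 (R = -2 - 92 = -94)
o(L) = -2 + L (o(L) = (1 + L) - 3 = -2 + L)
N(c, n) = -4 + c
O = -1 (O = -4 + 3 = -1)
R + (-o(10))*O = -94 - (-2 + 10)*(-1) = -94 - 1*8*(-1) = -94 - 8*(-1) = -94 + 8 = -86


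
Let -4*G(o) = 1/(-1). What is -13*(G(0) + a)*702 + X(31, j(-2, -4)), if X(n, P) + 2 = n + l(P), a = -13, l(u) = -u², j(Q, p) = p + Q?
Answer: 232699/2 ≈ 1.1635e+5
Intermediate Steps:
j(Q, p) = Q + p
G(o) = ¼ (G(o) = -¼/(-1) = -¼*(-1) = ¼)
X(n, P) = -2 + n - P² (X(n, P) = -2 + (n - P²) = -2 + n - P²)
-13*(G(0) + a)*702 + X(31, j(-2, -4)) = -13*(¼ - 13)*702 + (-2 + 31 - (-2 - 4)²) = -13*(-51/4)*702 + (-2 + 31 - 1*(-6)²) = (663/4)*702 + (-2 + 31 - 1*36) = 232713/2 + (-2 + 31 - 36) = 232713/2 - 7 = 232699/2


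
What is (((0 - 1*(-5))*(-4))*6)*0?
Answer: 0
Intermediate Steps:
(((0 - 1*(-5))*(-4))*6)*0 = (((0 + 5)*(-4))*6)*0 = ((5*(-4))*6)*0 = -20*6*0 = -120*0 = 0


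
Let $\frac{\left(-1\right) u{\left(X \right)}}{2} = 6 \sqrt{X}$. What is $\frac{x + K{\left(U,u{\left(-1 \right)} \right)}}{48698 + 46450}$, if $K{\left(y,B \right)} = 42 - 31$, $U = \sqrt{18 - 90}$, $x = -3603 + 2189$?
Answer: $- \frac{1403}{95148} \approx -0.014745$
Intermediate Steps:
$u{\left(X \right)} = - 12 \sqrt{X}$ ($u{\left(X \right)} = - 2 \cdot 6 \sqrt{X} = - 12 \sqrt{X}$)
$x = -1414$
$U = 6 i \sqrt{2}$ ($U = \sqrt{-72} = 6 i \sqrt{2} \approx 8.4853 i$)
$K{\left(y,B \right)} = 11$ ($K{\left(y,B \right)} = 42 - 31 = 11$)
$\frac{x + K{\left(U,u{\left(-1 \right)} \right)}}{48698 + 46450} = \frac{-1414 + 11}{48698 + 46450} = - \frac{1403}{95148}$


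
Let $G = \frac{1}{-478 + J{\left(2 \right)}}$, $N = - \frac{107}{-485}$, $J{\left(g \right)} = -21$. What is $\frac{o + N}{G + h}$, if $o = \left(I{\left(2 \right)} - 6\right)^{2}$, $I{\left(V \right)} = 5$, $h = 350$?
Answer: $\frac{295408}{84704765} \approx 0.0034875$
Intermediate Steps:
$N = \frac{107}{485}$ ($N = \left(-107\right) \left(- \frac{1}{485}\right) = \frac{107}{485} \approx 0.22062$)
$G = - \frac{1}{499}$ ($G = \frac{1}{-478 - 21} = \frac{1}{-499} = - \frac{1}{499} \approx -0.002004$)
$o = 1$ ($o = \left(5 - 6\right)^{2} = \left(-1\right)^{2} = 1$)
$\frac{o + N}{G + h} = \frac{1 + \frac{107}{485}}{- \frac{1}{499} + 350} = \frac{592}{485 \cdot \frac{174649}{499}} = \frac{592}{485} \cdot \frac{499}{174649} = \frac{295408}{84704765}$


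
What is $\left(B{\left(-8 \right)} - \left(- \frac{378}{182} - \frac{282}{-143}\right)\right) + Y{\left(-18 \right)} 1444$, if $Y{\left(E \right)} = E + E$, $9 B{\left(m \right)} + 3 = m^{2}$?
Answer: $- \frac{66894550}{1287} \approx -51977.0$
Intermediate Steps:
$B{\left(m \right)} = - \frac{1}{3} + \frac{m^{2}}{9}$
$Y{\left(E \right)} = 2 E$
$\left(B{\left(-8 \right)} - \left(- \frac{378}{182} - \frac{282}{-143}\right)\right) + Y{\left(-18 \right)} 1444 = \left(\left(- \frac{1}{3} + \frac{\left(-8\right)^{2}}{9}\right) - \left(- \frac{378}{182} - \frac{282}{-143}\right)\right) + 2 \left(-18\right) 1444 = \left(\left(- \frac{1}{3} + \frac{1}{9} \cdot 64\right) - \left(\left(-378\right) \frac{1}{182} - - \frac{282}{143}\right)\right) - 51984 = \left(\left(- \frac{1}{3} + \frac{64}{9}\right) - \left(- \frac{27}{13} + \frac{282}{143}\right)\right) - 51984 = \left(\frac{61}{9} - - \frac{15}{143}\right) - 51984 = \left(\frac{61}{9} + \frac{15}{143}\right) - 51984 = \frac{8858}{1287} - 51984 = - \frac{66894550}{1287}$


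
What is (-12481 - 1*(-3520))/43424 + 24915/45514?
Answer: 337029003/988199968 ≈ 0.34105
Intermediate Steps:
(-12481 - 1*(-3520))/43424 + 24915/45514 = (-12481 + 3520)*(1/43424) + 24915*(1/45514) = -8961*1/43424 + 24915/45514 = -8961/43424 + 24915/45514 = 337029003/988199968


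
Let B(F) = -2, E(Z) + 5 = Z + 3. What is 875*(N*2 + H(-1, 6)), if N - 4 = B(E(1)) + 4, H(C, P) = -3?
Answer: 7875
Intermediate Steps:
E(Z) = -2 + Z (E(Z) = -5 + (Z + 3) = -5 + (3 + Z) = -2 + Z)
N = 6 (N = 4 + (-2 + 4) = 4 + 2 = 6)
875*(N*2 + H(-1, 6)) = 875*(6*2 - 3) = 875*(12 - 3) = 875*9 = 7875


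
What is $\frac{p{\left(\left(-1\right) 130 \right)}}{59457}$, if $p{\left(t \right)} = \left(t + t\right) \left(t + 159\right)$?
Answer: $- \frac{7540}{59457} \approx -0.12681$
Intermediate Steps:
$p{\left(t \right)} = 2 t \left(159 + t\right)$
$\frac{p{\left(\left(-1\right) 130 \right)}}{59457} = \frac{2 \left(\left(-1\right) 130\right) \left(159 - 130\right)}{59457} = 2 \left(-130\right) \left(159 - 130\right) \frac{1}{59457} = 2 \left(-130\right) 29 \cdot \frac{1}{59457} = \left(-7540\right) \frac{1}{59457} = - \frac{7540}{59457}$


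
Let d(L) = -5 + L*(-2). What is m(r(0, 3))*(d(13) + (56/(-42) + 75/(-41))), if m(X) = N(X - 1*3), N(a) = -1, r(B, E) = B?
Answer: 4202/123 ≈ 34.163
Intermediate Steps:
d(L) = -5 - 2*L
m(X) = -1
m(r(0, 3))*(d(13) + (56/(-42) + 75/(-41))) = -((-5 - 2*13) + (56/(-42) + 75/(-41))) = -((-5 - 26) + (56*(-1/42) + 75*(-1/41))) = -(-31 + (-4/3 - 75/41)) = -(-31 - 389/123) = -1*(-4202/123) = 4202/123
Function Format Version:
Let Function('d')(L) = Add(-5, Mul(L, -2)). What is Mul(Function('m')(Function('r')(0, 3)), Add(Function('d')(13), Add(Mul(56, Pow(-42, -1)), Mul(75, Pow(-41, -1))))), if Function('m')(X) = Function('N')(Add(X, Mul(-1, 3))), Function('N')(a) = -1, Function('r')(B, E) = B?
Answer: Rational(4202, 123) ≈ 34.163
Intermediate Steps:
Function('d')(L) = Add(-5, Mul(-2, L))
Function('m')(X) = -1
Mul(Function('m')(Function('r')(0, 3)), Add(Function('d')(13), Add(Mul(56, Pow(-42, -1)), Mul(75, Pow(-41, -1))))) = Mul(-1, Add(Add(-5, Mul(-2, 13)), Add(Mul(56, Pow(-42, -1)), Mul(75, Pow(-41, -1))))) = Mul(-1, Add(Add(-5, -26), Add(Mul(56, Rational(-1, 42)), Mul(75, Rational(-1, 41))))) = Mul(-1, Add(-31, Add(Rational(-4, 3), Rational(-75, 41)))) = Mul(-1, Add(-31, Rational(-389, 123))) = Mul(-1, Rational(-4202, 123)) = Rational(4202, 123)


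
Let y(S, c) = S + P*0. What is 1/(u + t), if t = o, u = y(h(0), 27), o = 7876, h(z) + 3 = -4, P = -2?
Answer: 1/7869 ≈ 0.00012708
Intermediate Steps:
h(z) = -7 (h(z) = -3 - 4 = -7)
y(S, c) = S (y(S, c) = S - 2*0 = S + 0 = S)
u = -7
t = 7876
1/(u + t) = 1/(-7 + 7876) = 1/7869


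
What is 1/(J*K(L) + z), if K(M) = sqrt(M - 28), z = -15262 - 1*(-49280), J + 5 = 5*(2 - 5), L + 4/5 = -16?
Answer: 17009/578621122 + 4*I*sqrt(70)/289310561 ≈ 2.9396e-5 + 1.1568e-7*I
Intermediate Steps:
L = -84/5 (L = -4/5 - 16 = -84/5 ≈ -16.800)
J = -20 (J = -5 + 5*(2 - 5) = -5 + 5*(-3) = -5 - 15 = -20)
z = 34018 (z = -15262 + 49280 = 34018)
K(M) = sqrt(-28 + M)
1/(J*K(L) + z) = 1/(-20*sqrt(-28 - 84/5) + 34018) = 1/(-16*I*sqrt(70) + 34018) = 1/(34018 - 16*I*sqrt(70))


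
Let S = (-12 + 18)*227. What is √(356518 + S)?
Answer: 2*√89470 ≈ 598.23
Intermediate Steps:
S = 1362 (S = 6*227 = 1362)
√(356518 + S) = √(356518 + 1362) = √357880 = 2*√89470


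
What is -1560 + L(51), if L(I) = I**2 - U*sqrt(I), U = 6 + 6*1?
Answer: 1041 - 12*sqrt(51) ≈ 955.30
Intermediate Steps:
U = 12 (U = 6 + 6 = 12)
L(I) = I**2 - 12*sqrt(I)
-1560 + L(51) = -1560 + (51**2 - 12*sqrt(51)) = -1560 + (2601 - 12*sqrt(51)) = 1041 - 12*sqrt(51)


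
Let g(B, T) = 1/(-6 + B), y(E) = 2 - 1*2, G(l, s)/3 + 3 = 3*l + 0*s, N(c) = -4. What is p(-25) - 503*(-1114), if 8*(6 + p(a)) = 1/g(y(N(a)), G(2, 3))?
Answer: 2241341/4 ≈ 5.6034e+5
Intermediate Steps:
G(l, s) = -9 + 9*l (G(l, s) = -9 + 3*(3*l + 0*s) = -9 + 3*(3*l + 0) = -9 + 3*(3*l) = -9 + 9*l)
y(E) = 0 (y(E) = 2 - 2 = 0)
p(a) = -27/4 (p(a) = -6 + 1/(8*(1/(-6 + 0))) = -6 + 1/(8*(1/(-6))) = -6 + 1/(8*(-1/6)) = -6 + (1/8)*(-6) = -6 - 3/4 = -27/4)
p(-25) - 503*(-1114) = -27/4 - 503*(-1114) = -27/4 + 560342 = 2241341/4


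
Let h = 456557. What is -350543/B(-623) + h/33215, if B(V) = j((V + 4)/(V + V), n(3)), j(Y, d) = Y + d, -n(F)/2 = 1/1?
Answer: 14508389169531/62211695 ≈ 2.3321e+5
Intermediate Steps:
n(F) = -2 (n(F) = -2/1 = -2*1 = -2)
B(V) = -2 + (4 + V)/(2*V) (B(V) = (V + 4)/(V + V) - 2 = (4 + V)/((2*V)) - 2 = (4 + V)*(1/(2*V)) - 2 = (4 + V)/(2*V) - 2 = -2 + (4 + V)/(2*V))
-350543/B(-623) + h/33215 = -350543/(-3/2 + 2/(-623)) + 456557/33215 = -350543/(-3/2 + 2*(-1/623)) + 456557*(1/33215) = -350543/(-3/2 - 2/623) + 456557/33215 = -350543/(-1873/1246) + 456557/33215 = -350543*(-1246/1873) + 456557/33215 = 436776578/1873 + 456557/33215 = 14508389169531/62211695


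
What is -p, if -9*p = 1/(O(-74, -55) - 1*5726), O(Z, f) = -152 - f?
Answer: -1/52407 ≈ -1.9081e-5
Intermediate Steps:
p = 1/52407 (p = -1/(9*((-152 - 1*(-55)) - 1*5726)) = -1/(9*((-152 + 55) - 5726)) = -1/(9*(-97 - 5726)) = -1/9/(-5823) = -1/9*(-1/5823) = 1/52407 ≈ 1.9081e-5)
-p = -1*1/52407 = -1/52407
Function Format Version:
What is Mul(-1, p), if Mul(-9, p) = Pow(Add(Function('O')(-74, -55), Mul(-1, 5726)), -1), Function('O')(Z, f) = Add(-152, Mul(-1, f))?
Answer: Rational(-1, 52407) ≈ -1.9081e-5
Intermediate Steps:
p = Rational(1, 52407) (p = Mul(Rational(-1, 9), Pow(Add(Add(-152, Mul(-1, -55)), Mul(-1, 5726)), -1)) = Mul(Rational(-1, 9), Pow(Add(Add(-152, 55), -5726), -1)) = Mul(Rational(-1, 9), Pow(Add(-97, -5726), -1)) = Mul(Rational(-1, 9), Pow(-5823, -1)) = Mul(Rational(-1, 9), Rational(-1, 5823)) = Rational(1, 52407) ≈ 1.9081e-5)
Mul(-1, p) = Mul(-1, Rational(1, 52407)) = Rational(-1, 52407)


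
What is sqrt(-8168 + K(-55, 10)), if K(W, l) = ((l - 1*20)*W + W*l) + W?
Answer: I*sqrt(8223) ≈ 90.681*I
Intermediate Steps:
K(W, l) = W + W*l + W*(-20 + l) (K(W, l) = ((l - 20)*W + W*l) + W = ((-20 + l)*W + W*l) + W = (W*(-20 + l) + W*l) + W = (W*l + W*(-20 + l)) + W = W + W*l + W*(-20 + l))
sqrt(-8168 + K(-55, 10)) = sqrt(-8168 - 55*(-19 + 2*10)) = sqrt(-8168 - 55*(-19 + 20)) = sqrt(-8168 - 55*1) = sqrt(-8168 - 55) = sqrt(-8223) = I*sqrt(8223)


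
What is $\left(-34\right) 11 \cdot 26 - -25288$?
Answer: $15564$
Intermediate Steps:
$\left(-34\right) 11 \cdot 26 - -25288 = \left(-374\right) 26 + 25288 = -9724 + 25288 = 15564$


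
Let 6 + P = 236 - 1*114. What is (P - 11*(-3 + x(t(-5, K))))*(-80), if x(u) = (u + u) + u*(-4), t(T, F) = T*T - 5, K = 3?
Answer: -47120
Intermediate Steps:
t(T, F) = -5 + T² (t(T, F) = T² - 5 = -5 + T²)
x(u) = -2*u (x(u) = 2*u - 4*u = -2*u)
P = 116 (P = -6 + (236 - 1*114) = -6 + (236 - 114) = -6 + 122 = 116)
(P - 11*(-3 + x(t(-5, K))))*(-80) = (116 - 11*(-3 - 2*(-5 + (-5)²)))*(-80) = (116 - 11*(-3 - 2*(-5 + 25)))*(-80) = (116 - 11*(-3 - 2*20))*(-80) = (116 - 11*(-3 - 40))*(-80) = (116 - 11*(-43))*(-80) = (116 + 473)*(-80) = 589*(-80) = -47120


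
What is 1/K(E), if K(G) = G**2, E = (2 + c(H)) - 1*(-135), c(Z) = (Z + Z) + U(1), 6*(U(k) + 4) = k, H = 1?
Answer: 36/657721 ≈ 5.4734e-5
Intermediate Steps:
U(k) = -4 + k/6
c(Z) = -23/6 + 2*Z (c(Z) = (Z + Z) + (-4 + (1/6)*1) = 2*Z + (-4 + 1/6) = 2*Z - 23/6 = -23/6 + 2*Z)
E = 811/6 (E = (2 + (-23/6 + 2*1)) - 1*(-135) = (2 + (-23/6 + 2)) + 135 = (2 - 11/6) + 135 = 1/6 + 135 = 811/6 ≈ 135.17)
1/K(E) = 1/((811/6)**2) = 1/(657721/36) = 36/657721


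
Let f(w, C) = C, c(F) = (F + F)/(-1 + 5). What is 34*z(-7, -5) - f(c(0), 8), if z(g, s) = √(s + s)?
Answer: -8 + 34*I*√10 ≈ -8.0 + 107.52*I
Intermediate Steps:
c(F) = F/2 (c(F) = (2*F)/4 = (2*F)*(¼) = F/2)
z(g, s) = √2*√s (z(g, s) = √(2*s) = √2*√s)
34*z(-7, -5) - f(c(0), 8) = 34*(√2*√(-5)) - 1*8 = 34*(√2*(I*√5)) - 8 = 34*(I*√10) - 8 = 34*I*√10 - 8 = -8 + 34*I*√10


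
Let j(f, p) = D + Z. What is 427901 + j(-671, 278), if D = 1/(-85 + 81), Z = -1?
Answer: 1711599/4 ≈ 4.2790e+5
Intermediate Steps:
D = -¼ (D = 1/(-4) = -¼ ≈ -0.25000)
j(f, p) = -5/4 (j(f, p) = -¼ - 1 = -5/4)
427901 + j(-671, 278) = 427901 - 5/4 = 1711599/4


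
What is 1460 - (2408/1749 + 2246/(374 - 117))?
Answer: 651712670/449493 ≈ 1449.9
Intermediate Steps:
1460 - (2408/1749 + 2246/(374 - 117)) = 1460 - (2408*(1/1749) + 2246/257) = 1460 - (2408/1749 + 2246*(1/257)) = 1460 - (2408/1749 + 2246/257) = 1460 - 1*4547110/449493 = 1460 - 4547110/449493 = 651712670/449493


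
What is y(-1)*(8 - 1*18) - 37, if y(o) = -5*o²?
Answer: 13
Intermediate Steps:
y(-1)*(8 - 1*18) - 37 = (-5*(-1)²)*(8 - 1*18) - 37 = (-5*1)*(8 - 18) - 37 = -5*(-10) - 37 = 50 - 37 = 13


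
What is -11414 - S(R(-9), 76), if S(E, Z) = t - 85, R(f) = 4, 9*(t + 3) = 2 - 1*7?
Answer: -101929/9 ≈ -11325.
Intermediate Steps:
t = -32/9 (t = -3 + (2 - 1*7)/9 = -3 + (2 - 7)/9 = -3 + (⅑)*(-5) = -3 - 5/9 = -32/9 ≈ -3.5556)
S(E, Z) = -797/9 (S(E, Z) = -32/9 - 85 = -797/9)
-11414 - S(R(-9), 76) = -11414 - 1*(-797/9) = -11414 + 797/9 = -101929/9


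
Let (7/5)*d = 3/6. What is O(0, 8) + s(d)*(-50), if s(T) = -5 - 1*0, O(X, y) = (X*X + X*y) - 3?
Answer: 247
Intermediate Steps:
d = 5/14 (d = 5*(3/6)/7 = 5*(3*(⅙))/7 = (5/7)*(½) = 5/14 ≈ 0.35714)
O(X, y) = -3 + X² + X*y (O(X, y) = (X² + X*y) - 3 = -3 + X² + X*y)
s(T) = -5 (s(T) = -5 + 0 = -5)
O(0, 8) + s(d)*(-50) = (-3 + 0² + 0*8) - 5*(-50) = (-3 + 0 + 0) + 250 = -3 + 250 = 247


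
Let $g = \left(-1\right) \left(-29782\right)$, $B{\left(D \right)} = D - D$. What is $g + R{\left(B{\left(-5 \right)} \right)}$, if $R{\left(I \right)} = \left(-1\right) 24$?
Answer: $29758$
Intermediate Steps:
$B{\left(D \right)} = 0$
$R{\left(I \right)} = -24$
$g = 29782$
$g + R{\left(B{\left(-5 \right)} \right)} = 29782 - 24 = 29758$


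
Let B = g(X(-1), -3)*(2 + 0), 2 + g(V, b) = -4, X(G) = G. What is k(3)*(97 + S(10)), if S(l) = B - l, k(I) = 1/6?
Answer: 25/2 ≈ 12.500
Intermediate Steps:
g(V, b) = -6 (g(V, b) = -2 - 4 = -6)
B = -12 (B = -6*(2 + 0) = -6*2 = -12)
k(I) = ⅙
S(l) = -12 - l
k(3)*(97 + S(10)) = (97 + (-12 - 1*10))/6 = (97 + (-12 - 10))/6 = (97 - 22)/6 = (⅙)*75 = 25/2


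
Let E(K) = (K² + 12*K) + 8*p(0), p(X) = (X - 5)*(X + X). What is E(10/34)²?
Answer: 1092025/83521 ≈ 13.075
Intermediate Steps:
p(X) = 2*X*(-5 + X) (p(X) = (-5 + X)*(2*X) = 2*X*(-5 + X))
E(K) = K² + 12*K (E(K) = (K² + 12*K) + 8*(2*0*(-5 + 0)) = (K² + 12*K) + 8*(2*0*(-5)) = (K² + 12*K) + 8*0 = (K² + 12*K) + 0 = K² + 12*K)
E(10/34)² = ((10/34)*(12 + 10/34))² = ((10*(1/34))*(12 + 10*(1/34)))² = (5*(12 + 5/17)/17)² = ((5/17)*(209/17))² = (1045/289)² = 1092025/83521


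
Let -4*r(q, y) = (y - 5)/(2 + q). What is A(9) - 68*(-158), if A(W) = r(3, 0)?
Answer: 42977/4 ≈ 10744.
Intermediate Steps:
r(q, y) = -(-5 + y)/(4*(2 + q)) (r(q, y) = -(y - 5)/(4*(2 + q)) = -(-5 + y)/(4*(2 + q)))
A(W) = 1/4 (A(W) = (5 - 1*0)/(4*(2 + 3)) = (1/4)*(5 + 0)/5 = (1/4)*(1/5)*5 = 1/4)
A(9) - 68*(-158) = 1/4 - 68*(-158) = 1/4 + 10744 = 42977/4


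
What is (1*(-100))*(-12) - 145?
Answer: 1055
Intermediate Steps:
(1*(-100))*(-12) - 145 = -100*(-12) - 145 = 1200 - 145 = 1055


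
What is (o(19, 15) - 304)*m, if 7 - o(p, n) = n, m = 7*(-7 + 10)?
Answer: -6552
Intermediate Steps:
m = 21 (m = 7*3 = 21)
o(p, n) = 7 - n
(o(19, 15) - 304)*m = ((7 - 1*15) - 304)*21 = ((7 - 15) - 304)*21 = (-8 - 304)*21 = -312*21 = -6552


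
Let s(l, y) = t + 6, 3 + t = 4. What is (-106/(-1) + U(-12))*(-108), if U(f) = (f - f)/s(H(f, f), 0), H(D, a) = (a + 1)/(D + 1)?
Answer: -11448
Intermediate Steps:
t = 1 (t = -3 + 4 = 1)
H(D, a) = (1 + a)/(1 + D)
s(l, y) = 7 (s(l, y) = 1 + 6 = 7)
U(f) = 0 (U(f) = (f - f)/7 = 0*(1/7) = 0)
(-106/(-1) + U(-12))*(-108) = (-106/(-1) + 0)*(-108) = (-106*(-1) + 0)*(-108) = (106 + 0)*(-108) = 106*(-108) = -11448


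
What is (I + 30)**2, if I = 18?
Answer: 2304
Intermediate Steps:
(I + 30)**2 = (18 + 30)**2 = 48**2 = 2304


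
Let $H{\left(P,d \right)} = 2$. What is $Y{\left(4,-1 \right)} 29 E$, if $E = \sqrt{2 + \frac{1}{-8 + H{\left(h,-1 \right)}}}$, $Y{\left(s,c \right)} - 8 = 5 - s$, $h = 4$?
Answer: $\frac{87 \sqrt{66}}{2} \approx 353.4$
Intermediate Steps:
$Y{\left(s,c \right)} = 13 - s$ ($Y{\left(s,c \right)} = 8 - \left(-5 + s\right) = 13 - s$)
$E = \frac{\sqrt{66}}{6}$ ($E = \sqrt{2 + \frac{1}{-8 + 2}} = \sqrt{2 + \frac{1}{-6}} = \sqrt{2 - \frac{1}{6}} = \sqrt{\frac{11}{6}} = \frac{\sqrt{66}}{6} \approx 1.354$)
$Y{\left(4,-1 \right)} 29 E = \left(13 - 4\right) 29 \frac{\sqrt{66}}{6} = 9 \cdot 29 \frac{\sqrt{66}}{6} = 261 \frac{\sqrt{66}}{6} = \frac{87 \sqrt{66}}{2}$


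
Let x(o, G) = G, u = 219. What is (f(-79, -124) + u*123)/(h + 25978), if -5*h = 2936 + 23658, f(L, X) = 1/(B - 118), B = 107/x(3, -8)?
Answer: 141553895/108564096 ≈ 1.3039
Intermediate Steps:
B = -107/8 (B = 107/(-8) = 107*(-⅛) = -107/8 ≈ -13.375)
f(L, X) = -8/1051 (f(L, X) = 1/(-107/8 - 118) = 1/(-1051/8) = -8/1051)
h = -26594/5 (h = -(2936 + 23658)/5 = -⅕*26594 = -26594/5 ≈ -5318.8)
(f(-79, -124) + u*123)/(h + 25978) = (-8/1051 + 219*123)/(-26594/5 + 25978) = (-8/1051 + 26937)/(103296/5) = (28310779/1051)*(5/103296) = 141553895/108564096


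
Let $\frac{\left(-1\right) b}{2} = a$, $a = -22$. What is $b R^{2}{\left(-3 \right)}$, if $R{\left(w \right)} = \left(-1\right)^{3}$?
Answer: $44$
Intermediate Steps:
$R{\left(w \right)} = -1$
$b = 44$ ($b = \left(-2\right) \left(-22\right) = 44$)
$b R^{2}{\left(-3 \right)} = 44 \left(-1\right)^{2} = 44 \cdot 1 = 44$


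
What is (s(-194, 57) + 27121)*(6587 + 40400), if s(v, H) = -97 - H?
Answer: 1267098429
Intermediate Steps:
(s(-194, 57) + 27121)*(6587 + 40400) = ((-97 - 1*57) + 27121)*(6587 + 40400) = ((-97 - 57) + 27121)*46987 = (-154 + 27121)*46987 = 26967*46987 = 1267098429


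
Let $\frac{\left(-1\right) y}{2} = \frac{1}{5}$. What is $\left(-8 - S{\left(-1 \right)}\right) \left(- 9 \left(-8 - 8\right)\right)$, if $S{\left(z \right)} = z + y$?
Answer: $- \frac{4752}{5} \approx -950.4$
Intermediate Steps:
$y = - \frac{2}{5} \approx -0.4$
$S{\left(z \right)} = - \frac{2}{5} + z$ ($S{\left(z \right)} = z - \frac{2}{5} = - \frac{2}{5} + z$)
$\left(-8 - S{\left(-1 \right)}\right) \left(- 9 \left(-8 - 8\right)\right) = \left(-8 - \left(- \frac{2}{5} - 1\right)\right) \left(- 9 \left(-8 - 8\right)\right) = \left(-8 - - \frac{7}{5}\right) \left(\left(-9\right) \left(-16\right)\right) = \left(-8 + \frac{7}{5}\right) 144 = \left(- \frac{33}{5}\right) 144 = - \frac{4752}{5}$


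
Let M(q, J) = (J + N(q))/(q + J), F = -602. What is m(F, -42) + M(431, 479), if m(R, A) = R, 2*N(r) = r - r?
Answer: -547341/910 ≈ -601.47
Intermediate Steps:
N(r) = 0 (N(r) = (r - r)/2 = (½)*0 = 0)
M(q, J) = J/(J + q) (M(q, J) = (J + 0)/(q + J) = J/(J + q))
m(F, -42) + M(431, 479) = -602 + 479/(479 + 431) = -602 + 479/910 = -547341/910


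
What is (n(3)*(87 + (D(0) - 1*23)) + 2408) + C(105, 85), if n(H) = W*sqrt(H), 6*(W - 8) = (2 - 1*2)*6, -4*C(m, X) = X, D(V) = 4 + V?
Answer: 9547/4 + 544*sqrt(3) ≈ 3329.0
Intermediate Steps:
C(m, X) = -X/4
W = 8 (W = 8 + ((2 - 1*2)*6)/6 = 8 + ((2 - 2)*6)/6 = 8 + (0*6)/6 = 8 + (1/6)*0 = 8 + 0 = 8)
n(H) = 8*sqrt(H)
(n(3)*(87 + (D(0) - 1*23)) + 2408) + C(105, 85) = ((8*sqrt(3))*(87 + ((4 + 0) - 1*23)) + 2408) - 1/4*85 = ((8*sqrt(3))*(87 + (4 - 23)) + 2408) - 85/4 = ((8*sqrt(3))*(87 - 19) + 2408) - 85/4 = ((8*sqrt(3))*68 + 2408) - 85/4 = (544*sqrt(3) + 2408) - 85/4 = (2408 + 544*sqrt(3)) - 85/4 = 9547/4 + 544*sqrt(3)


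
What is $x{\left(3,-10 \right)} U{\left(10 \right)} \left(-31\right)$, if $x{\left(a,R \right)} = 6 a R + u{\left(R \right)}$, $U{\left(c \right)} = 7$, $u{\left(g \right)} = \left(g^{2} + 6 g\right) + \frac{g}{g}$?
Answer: $30163$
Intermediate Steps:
$u{\left(g \right)} = 1 + g^{2} + 6 g$ ($u{\left(g \right)} = \left(g^{2} + 6 g\right) + 1 = 1 + g^{2} + 6 g$)
$x{\left(a,R \right)} = 1 + R^{2} + 6 R + 6 R a$ ($x{\left(a,R \right)} = 6 a R + \left(1 + R^{2} + 6 R\right) = 6 R a + \left(1 + R^{2} + 6 R\right) = 1 + R^{2} + 6 R + 6 R a$)
$x{\left(3,-10 \right)} U{\left(10 \right)} \left(-31\right) = \left(1 + \left(-10\right)^{2} + 6 \left(-10\right) + 6 \left(-10\right) 3\right) 7 \left(-31\right) = \left(1 + 100 - 60 - 180\right) 7 \left(-31\right) = \left(-139\right) 7 \left(-31\right) = \left(-973\right) \left(-31\right) = 30163$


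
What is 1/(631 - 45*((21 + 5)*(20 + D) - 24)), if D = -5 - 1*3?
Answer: -1/12329 ≈ -8.1110e-5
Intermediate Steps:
D = -8 (D = -5 - 3 = -8)
1/(631 - 45*((21 + 5)*(20 + D) - 24)) = 1/(631 - 45*((21 + 5)*(20 - 8) - 24)) = 1/(631 - 45*(26*12 - 24)) = 1/(631 - 45*(312 - 24)) = 1/(631 - 45*288) = 1/(631 - 12960) = 1/(-12329) = -1/12329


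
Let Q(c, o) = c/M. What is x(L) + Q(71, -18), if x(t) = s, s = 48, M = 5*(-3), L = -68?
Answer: 649/15 ≈ 43.267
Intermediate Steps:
M = -15
x(t) = 48
Q(c, o) = -c/15 (Q(c, o) = c/(-15) = c*(-1/15) = -c/15)
x(L) + Q(71, -18) = 48 - 1/15*71 = 48 - 71/15 = 649/15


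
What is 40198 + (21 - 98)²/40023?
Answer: 1608850483/40023 ≈ 40198.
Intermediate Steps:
40198 + (21 - 98)²/40023 = 40198 + (-77)²*(1/40023) = 40198 + 5929*(1/40023) = 40198 + 5929/40023 = 1608850483/40023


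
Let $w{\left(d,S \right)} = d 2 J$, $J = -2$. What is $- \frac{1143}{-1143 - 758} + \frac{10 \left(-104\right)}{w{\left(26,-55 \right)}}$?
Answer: $\frac{20153}{1901} \approx 10.601$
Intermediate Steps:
$w{\left(d,S \right)} = - 4 d$ ($w{\left(d,S \right)} = d 2 \left(-2\right) = 2 d \left(-2\right) = - 4 d$)
$- \frac{1143}{-1143 - 758} + \frac{10 \left(-104\right)}{w{\left(26,-55 \right)}} = - \frac{1143}{-1143 - 758} + \frac{10 \left(-104\right)}{\left(-4\right) 26} = - \frac{1143}{-1143 - 758} - \frac{1040}{-104} = - \frac{1143}{-1901} - -10 = \left(-1143\right) \left(- \frac{1}{1901}\right) + 10 = \frac{1143}{1901} + 10 = \frac{20153}{1901}$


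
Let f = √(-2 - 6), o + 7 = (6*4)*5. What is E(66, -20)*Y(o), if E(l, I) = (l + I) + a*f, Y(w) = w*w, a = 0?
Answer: 587374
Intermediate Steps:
o = 113 (o = -7 + (6*4)*5 = -7 + 24*5 = -7 + 120 = 113)
f = 2*I*√2 (f = √(-8) = 2*I*√2 ≈ 2.8284*I)
Y(w) = w²
E(l, I) = I + l (E(l, I) = (l + I) + 0*(2*I*√2) = (I + l) + 0 = I + l)
E(66, -20)*Y(o) = (-20 + 66)*113² = 46*12769 = 587374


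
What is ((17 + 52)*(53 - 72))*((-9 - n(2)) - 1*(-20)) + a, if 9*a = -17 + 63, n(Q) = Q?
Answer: -106145/9 ≈ -11794.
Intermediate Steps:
a = 46/9 (a = (-17 + 63)/9 = (1/9)*46 = 46/9 ≈ 5.1111)
((17 + 52)*(53 - 72))*((-9 - n(2)) - 1*(-20)) + a = ((17 + 52)*(53 - 72))*((-9 - 1*2) - 1*(-20)) + 46/9 = (69*(-19))*((-9 - 2) + 20) + 46/9 = -1311*(-11 + 20) + 46/9 = -1311*9 + 46/9 = -11799 + 46/9 = -106145/9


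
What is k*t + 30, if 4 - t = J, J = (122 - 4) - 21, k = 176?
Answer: -16338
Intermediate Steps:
J = 97 (J = 118 - 21 = 97)
t = -93 (t = 4 - 1*97 = 4 - 97 = -93)
k*t + 30 = 176*(-93) + 30 = -16368 + 30 = -16338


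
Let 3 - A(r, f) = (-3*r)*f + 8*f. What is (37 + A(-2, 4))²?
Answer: 256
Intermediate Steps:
A(r, f) = 3 - 8*f + 3*f*r (A(r, f) = 3 - ((-3*r)*f + 8*f) = 3 - (-3*f*r + 8*f) = 3 - (8*f - 3*f*r) = 3 + (-8*f + 3*f*r) = 3 - 8*f + 3*f*r)
(37 + A(-2, 4))² = (37 + (3 - 8*4 + 3*4*(-2)))² = (37 + (3 - 32 - 24))² = (37 - 53)² = (-16)² = 256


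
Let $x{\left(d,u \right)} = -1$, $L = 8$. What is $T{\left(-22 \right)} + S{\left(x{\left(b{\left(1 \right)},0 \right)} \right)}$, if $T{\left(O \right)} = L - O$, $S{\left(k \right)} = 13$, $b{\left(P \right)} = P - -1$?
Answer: $43$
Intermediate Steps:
$b{\left(P \right)} = 1 + P$ ($b{\left(P \right)} = P + 1 = 1 + P$)
$T{\left(O \right)} = 8 - O$
$T{\left(-22 \right)} + S{\left(x{\left(b{\left(1 \right)},0 \right)} \right)} = \left(8 - -22\right) + 13 = \left(8 + 22\right) + 13 = 30 + 13 = 43$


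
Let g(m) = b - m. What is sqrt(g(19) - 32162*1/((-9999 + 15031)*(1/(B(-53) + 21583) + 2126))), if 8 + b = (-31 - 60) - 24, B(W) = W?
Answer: 3*I*sqrt(52315563881735024855682)/57582158498 ≈ 11.917*I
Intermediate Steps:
b = -123 (b = -8 + ((-31 - 60) - 24) = -8 + (-91 - 24) = -8 - 115 = -123)
g(m) = -123 - m
sqrt(g(19) - 32162*1/((-9999 + 15031)*(1/(B(-53) + 21583) + 2126))) = sqrt((-123 - 1*19) - 32162*1/((-9999 + 15031)*(1/(-53 + 21583) + 2126))) = sqrt((-123 - 19) - 32162*1/(5032*(1/21530 + 2126))) = sqrt(-142 - 32162*1/(5032*(1/21530 + 2126))) = sqrt(-142 - 32162/(5032*(45772781/21530))) = sqrt(-142 - 32162/115164316996/10765) = sqrt(-142 - 32162*10765/115164316996) = sqrt(-142 - 173111965/57582158498) = sqrt(-8176839618681/57582158498) = 3*I*sqrt(52315563881735024855682)/57582158498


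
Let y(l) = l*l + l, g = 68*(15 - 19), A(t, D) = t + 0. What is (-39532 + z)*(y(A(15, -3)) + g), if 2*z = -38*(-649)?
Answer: 870432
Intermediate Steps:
A(t, D) = t
z = 12331 (z = (-38*(-649))/2 = (½)*24662 = 12331)
g = -272 (g = 68*(-4) = -272)
y(l) = l + l² (y(l) = l² + l = l + l²)
(-39532 + z)*(y(A(15, -3)) + g) = (-39532 + 12331)*(15*(1 + 15) - 272) = -27201*(15*16 - 272) = -27201*(240 - 272) = -27201*(-32) = 870432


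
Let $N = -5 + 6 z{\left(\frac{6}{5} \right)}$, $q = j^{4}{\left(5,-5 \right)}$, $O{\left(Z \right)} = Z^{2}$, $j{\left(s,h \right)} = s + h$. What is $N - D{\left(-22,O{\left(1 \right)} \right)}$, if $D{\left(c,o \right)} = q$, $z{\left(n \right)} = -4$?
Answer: $-29$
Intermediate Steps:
$j{\left(s,h \right)} = h + s$
$q = 0$ ($q = \left(-5 + 5\right)^{4} = 0^{4} = 0$)
$N = -29$ ($N = -5 + 6 \left(-4\right) = -5 - 24 = -29$)
$D{\left(c,o \right)} = 0$
$N - D{\left(-22,O{\left(1 \right)} \right)} = -29 - 0 = -29 + 0 = -29$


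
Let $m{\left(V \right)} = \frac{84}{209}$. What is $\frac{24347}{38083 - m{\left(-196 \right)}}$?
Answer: $\frac{5088523}{7959263} \approx 0.63932$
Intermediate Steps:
$m{\left(V \right)} = \frac{84}{209}$ ($m{\left(V \right)} = 84 \cdot \frac{1}{209} = \frac{84}{209}$)
$\frac{24347}{38083 - m{\left(-196 \right)}} = \frac{24347}{38083 - \frac{84}{209}} = \frac{24347}{\frac{7959263}{209}} = 24347 \cdot \frac{209}{7959263} = \frac{5088523}{7959263}$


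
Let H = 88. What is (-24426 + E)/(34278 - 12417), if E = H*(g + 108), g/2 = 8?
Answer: -13514/21861 ≈ -0.61818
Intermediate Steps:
g = 16 (g = 2*8 = 16)
E = 10912 (E = 88*(16 + 108) = 88*124 = 10912)
(-24426 + E)/(34278 - 12417) = (-24426 + 10912)/(34278 - 12417) = -13514/21861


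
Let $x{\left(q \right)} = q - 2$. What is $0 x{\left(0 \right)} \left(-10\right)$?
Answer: $0$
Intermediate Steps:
$x{\left(q \right)} = -2 + q$
$0 x{\left(0 \right)} \left(-10\right) = 0 \left(-2 + 0\right) \left(-10\right) = 0 \left(-2\right) \left(-10\right) = 0 \left(-10\right) = 0$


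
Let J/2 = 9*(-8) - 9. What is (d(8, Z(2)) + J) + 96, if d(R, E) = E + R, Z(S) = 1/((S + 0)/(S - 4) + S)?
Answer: -57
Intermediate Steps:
Z(S) = 1/(S + S/(-4 + S)) (Z(S) = 1/(S/(-4 + S) + S) = 1/(S + S/(-4 + S)))
J = -162 (J = 2*(9*(-8) - 9) = 2*(-72 - 9) = 2*(-81) = -162)
(d(8, Z(2)) + J) + 96 = (((-4 + 2)/(2*(-3 + 2)) + 8) - 162) + 96 = (((½)*(-2)/(-1) + 8) - 162) + 96 = (((½)*(-1)*(-2) + 8) - 162) + 96 = ((1 + 8) - 162) + 96 = (9 - 162) + 96 = -153 + 96 = -57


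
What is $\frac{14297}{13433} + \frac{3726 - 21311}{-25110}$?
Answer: $\frac{119043395}{67460526} \approx 1.7646$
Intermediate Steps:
$\frac{14297}{13433} + \frac{3726 - 21311}{-25110} = 14297 \cdot \frac{1}{13433} - - \frac{3517}{5022} = \frac{14297}{13433} + \frac{3517}{5022} = \frac{119043395}{67460526}$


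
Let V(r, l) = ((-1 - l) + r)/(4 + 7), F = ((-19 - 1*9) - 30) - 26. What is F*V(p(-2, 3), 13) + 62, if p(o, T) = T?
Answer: 146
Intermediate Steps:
F = -84 (F = ((-19 - 9) - 30) - 26 = (-28 - 30) - 26 = -58 - 26 = -84)
V(r, l) = -1/11 - l/11 + r/11 (V(r, l) = (-1 + r - l)/11 = (-1 + r - l)*(1/11) = -1/11 - l/11 + r/11)
F*V(p(-2, 3), 13) + 62 = -84*(-1/11 - 1/11*13 + (1/11)*3) + 62 = -84*(-1/11 - 13/11 + 3/11) + 62 = -84*(-1) + 62 = 84 + 62 = 146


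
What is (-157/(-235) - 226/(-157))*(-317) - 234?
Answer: -33283033/36895 ≈ -902.10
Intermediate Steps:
(-157/(-235) - 226/(-157))*(-317) - 234 = (-157*(-1/235) - 226*(-1/157))*(-317) - 234 = (157/235 + 226/157)*(-317) - 234 = (77759/36895)*(-317) - 234 = -24649603/36895 - 234 = -33283033/36895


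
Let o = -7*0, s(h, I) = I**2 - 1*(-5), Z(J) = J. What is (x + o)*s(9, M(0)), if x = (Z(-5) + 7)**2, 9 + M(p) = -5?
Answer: 804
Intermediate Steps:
M(p) = -14 (M(p) = -9 - 5 = -14)
s(h, I) = 5 + I**2 (s(h, I) = I**2 + 5 = 5 + I**2)
x = 4 (x = (-5 + 7)**2 = 2**2 = 4)
o = 0
(x + o)*s(9, M(0)) = (4 + 0)*(5 + (-14)**2) = 4*(5 + 196) = 4*201 = 804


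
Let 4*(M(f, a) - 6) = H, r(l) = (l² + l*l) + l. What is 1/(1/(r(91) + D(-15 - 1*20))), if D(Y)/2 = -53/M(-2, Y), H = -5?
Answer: 315983/19 ≈ 16631.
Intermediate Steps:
r(l) = l + 2*l² (r(l) = (l² + l²) + l = 2*l² + l = l + 2*l²)
M(f, a) = 19/4 (M(f, a) = 6 + (¼)*(-5) = 6 - 5/4 = 19/4)
D(Y) = -424/19 (D(Y) = 2*(-53/19/4) = 2*(-53*4/19) = 2*(-212/19) = -424/19)
1/(1/(r(91) + D(-15 - 1*20))) = 1/(1/(91*(1 + 2*91) - 424/19)) = 1/(1/(91*(1 + 182) - 424/19)) = 1/(1/(91*183 - 424/19)) = 1/(1/(16653 - 424/19)) = 1/(1/(315983/19)) = 1/(19/315983) = 315983/19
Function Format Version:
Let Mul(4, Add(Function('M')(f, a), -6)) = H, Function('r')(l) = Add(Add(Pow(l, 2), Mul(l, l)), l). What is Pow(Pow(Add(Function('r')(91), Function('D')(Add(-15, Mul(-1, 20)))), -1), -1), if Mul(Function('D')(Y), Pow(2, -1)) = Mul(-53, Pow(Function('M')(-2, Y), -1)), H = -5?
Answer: Rational(315983, 19) ≈ 16631.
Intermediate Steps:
Function('r')(l) = Add(l, Mul(2, Pow(l, 2))) (Function('r')(l) = Add(Add(Pow(l, 2), Pow(l, 2)), l) = Add(Mul(2, Pow(l, 2)), l) = Add(l, Mul(2, Pow(l, 2))))
Function('M')(f, a) = Rational(19, 4) (Function('M')(f, a) = Add(6, Mul(Rational(1, 4), -5)) = Add(6, Rational(-5, 4)) = Rational(19, 4))
Function('D')(Y) = Rational(-424, 19) (Function('D')(Y) = Mul(2, Mul(-53, Pow(Rational(19, 4), -1))) = Mul(2, Mul(-53, Rational(4, 19))) = Mul(2, Rational(-212, 19)) = Rational(-424, 19))
Pow(Pow(Add(Function('r')(91), Function('D')(Add(-15, Mul(-1, 20)))), -1), -1) = Pow(Pow(Add(Mul(91, Add(1, Mul(2, 91))), Rational(-424, 19)), -1), -1) = Pow(Pow(Add(Mul(91, Add(1, 182)), Rational(-424, 19)), -1), -1) = Pow(Pow(Add(Mul(91, 183), Rational(-424, 19)), -1), -1) = Pow(Pow(Add(16653, Rational(-424, 19)), -1), -1) = Pow(Pow(Rational(315983, 19), -1), -1) = Pow(Rational(19, 315983), -1) = Rational(315983, 19)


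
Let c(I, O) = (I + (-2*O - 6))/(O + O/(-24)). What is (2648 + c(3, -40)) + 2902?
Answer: 638019/115 ≈ 5548.0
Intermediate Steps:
c(I, O) = 24*(-6 + I - 2*O)/(23*O) (c(I, O) = (I + (-6 - 2*O))/(O + O*(-1/24)) = (-6 + I - 2*O)/(O - O/24) = (-6 + I - 2*O)/((23*O/24)) = (-6 + I - 2*O)*(24/(23*O)) = 24*(-6 + I - 2*O)/(23*O))
(2648 + c(3, -40)) + 2902 = (2648 + (24/23)*(-6 + 3 - 2*(-40))/(-40)) + 2902 = (2648 + (24/23)*(-1/40)*(-6 + 3 + 80)) + 2902 = (2648 + (24/23)*(-1/40)*77) + 2902 = (2648 - 231/115) + 2902 = 304289/115 + 2902 = 638019/115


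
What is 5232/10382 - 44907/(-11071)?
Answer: 262073973/57469561 ≈ 4.5602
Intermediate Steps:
5232/10382 - 44907/(-11071) = 5232*(1/10382) - 44907*(-1/11071) = 2616/5191 + 44907/11071 = 262073973/57469561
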